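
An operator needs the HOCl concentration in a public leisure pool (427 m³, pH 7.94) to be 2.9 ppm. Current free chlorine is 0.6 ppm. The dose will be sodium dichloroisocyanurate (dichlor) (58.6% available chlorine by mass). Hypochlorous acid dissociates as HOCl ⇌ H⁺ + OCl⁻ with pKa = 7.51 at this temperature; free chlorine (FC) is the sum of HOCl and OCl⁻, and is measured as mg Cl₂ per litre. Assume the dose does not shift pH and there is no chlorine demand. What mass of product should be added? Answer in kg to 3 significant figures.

7.36 kg

Volume: 427 m³ = 427,000 L.
[OCl⁻]/[HOCl] = 10^(pH − pKa) = 10^(7.94 − 7.51) = 2.692; fraction as HOCl = 1/(1 + 2.692) = 0.2709.
Free chlorine required for 2.9 ppm HOCl: 2.9 / 0.2709 = 10.71 ppm.
FC to add: 10.71 − 0.6 = 10.11 mg/L as Cl₂.
Cl₂ equivalent: 10.11 mg/L × 427,000 L = 4315 g.
Product at 58.6% available Cl: 4315 / 0.586 = 7364 g.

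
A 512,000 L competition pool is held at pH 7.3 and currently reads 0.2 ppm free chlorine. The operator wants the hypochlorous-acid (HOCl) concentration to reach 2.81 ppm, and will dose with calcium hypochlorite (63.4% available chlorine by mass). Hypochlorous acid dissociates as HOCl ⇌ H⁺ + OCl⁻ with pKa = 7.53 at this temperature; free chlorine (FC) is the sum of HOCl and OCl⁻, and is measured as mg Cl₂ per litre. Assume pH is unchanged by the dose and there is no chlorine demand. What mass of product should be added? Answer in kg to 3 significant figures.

3.44 kg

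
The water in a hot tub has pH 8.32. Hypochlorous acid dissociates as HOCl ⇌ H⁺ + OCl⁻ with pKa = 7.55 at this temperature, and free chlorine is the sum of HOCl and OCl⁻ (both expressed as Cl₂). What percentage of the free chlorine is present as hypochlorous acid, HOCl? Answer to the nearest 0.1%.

[OCl⁻]/[HOCl] = 10^(pH − pKa) = 10^(8.32 − 7.55) = 10^0.77 = 5.888.
Fraction as HOCl = 1 / (1 + 5.888) = 0.1452.

14.5%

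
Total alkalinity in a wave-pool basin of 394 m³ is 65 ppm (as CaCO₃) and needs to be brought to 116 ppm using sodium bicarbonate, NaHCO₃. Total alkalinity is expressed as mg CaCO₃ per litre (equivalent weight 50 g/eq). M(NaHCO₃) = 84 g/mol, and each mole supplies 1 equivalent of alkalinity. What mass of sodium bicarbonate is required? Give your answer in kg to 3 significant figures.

33.8 kg

Volume: 394 m³ = 394,000 L.
Alkalinity to add: (116 − 65) = 51 mg/L as CaCO₃ × 394,000 L = 20,090 g as CaCO₃.
Equivalents: 20,090 g ÷ 50 g/eq = 401.9 eq.
NaHCO₃ supplies 1 eq per mole → 401.9 mol.
Mass: 401.9 mol × 84 g/mol = 33,760 g.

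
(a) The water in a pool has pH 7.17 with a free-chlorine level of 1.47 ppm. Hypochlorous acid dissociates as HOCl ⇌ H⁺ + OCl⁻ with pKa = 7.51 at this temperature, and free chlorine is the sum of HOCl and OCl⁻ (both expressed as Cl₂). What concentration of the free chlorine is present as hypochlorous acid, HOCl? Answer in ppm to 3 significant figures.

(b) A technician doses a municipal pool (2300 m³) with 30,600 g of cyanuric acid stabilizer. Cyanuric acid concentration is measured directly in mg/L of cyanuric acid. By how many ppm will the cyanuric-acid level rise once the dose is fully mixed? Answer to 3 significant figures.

(a) 1.01 ppm; (b) 13.3 ppm

(a) [OCl⁻]/[HOCl] = 10^(pH − pKa) = 10^(7.17 − 7.51) = 10^-0.34 = 0.4571.
(a) Fraction as HOCl = 1 / (1 + 0.4571) = 0.6863.
(a) HOCl = 0.6863 × 1.47 ppm = 1.009 ppm.

(b) Volume: 2300 m³ = 2,300,000 L.
(b) Rise: 30,600 g / 2,300,000 L × 1000 = 13.3 mg/L.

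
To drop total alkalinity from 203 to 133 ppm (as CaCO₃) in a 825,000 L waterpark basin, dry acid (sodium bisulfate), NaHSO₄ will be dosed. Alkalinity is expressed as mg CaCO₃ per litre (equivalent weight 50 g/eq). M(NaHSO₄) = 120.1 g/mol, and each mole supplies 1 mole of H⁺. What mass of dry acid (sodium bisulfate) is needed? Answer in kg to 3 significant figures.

139 kg

Alkalinity to neutralize: (203 − 133) = 70 mg/L as CaCO₃ × 825,000 L = 57,750 g as CaCO₃.
Equivalents of H⁺ required: 57,750 ÷ 50 g/eq = 1155 eq = 1155 mol NaHSO₄.
Mass of NaHSO₄: 1155 × 120.1 = 138,700 g.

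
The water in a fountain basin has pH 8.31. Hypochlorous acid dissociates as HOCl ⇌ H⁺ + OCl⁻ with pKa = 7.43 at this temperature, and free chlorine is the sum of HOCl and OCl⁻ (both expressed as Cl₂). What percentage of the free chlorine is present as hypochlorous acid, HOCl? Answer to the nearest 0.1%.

[OCl⁻]/[HOCl] = 10^(pH − pKa) = 10^(8.31 − 7.43) = 10^0.88 = 7.586.
Fraction as HOCl = 1 / (1 + 7.586) = 0.1165.

11.6%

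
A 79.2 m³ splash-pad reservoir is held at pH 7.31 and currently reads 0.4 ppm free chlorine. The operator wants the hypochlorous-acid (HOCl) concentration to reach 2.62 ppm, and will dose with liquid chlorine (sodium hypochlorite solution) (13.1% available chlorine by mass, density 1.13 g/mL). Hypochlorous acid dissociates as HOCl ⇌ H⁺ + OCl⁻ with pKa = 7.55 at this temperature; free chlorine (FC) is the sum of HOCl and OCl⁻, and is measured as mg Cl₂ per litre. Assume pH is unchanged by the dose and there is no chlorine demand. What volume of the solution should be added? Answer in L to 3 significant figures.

1.99 L

Volume: 79.2 m³ = 79,200 L.
[OCl⁻]/[HOCl] = 10^(pH − pKa) = 10^(7.31 − 7.55) = 0.5754; fraction as HOCl = 1/(1 + 0.5754) = 0.6347.
Free chlorine required for 2.62 ppm HOCl: 2.62 / 0.6347 = 4.128 ppm.
FC to add: 4.128 − 0.4 = 3.728 mg/L as Cl₂.
Cl₂ equivalent: 3.728 mg/L × 79,200 L = 295.2 g.
Product at 13.1% available Cl: 295.2 / 0.131 = 2254 g.
Volume: 2254 g ÷ 1.13 g/mL = 1994 mL.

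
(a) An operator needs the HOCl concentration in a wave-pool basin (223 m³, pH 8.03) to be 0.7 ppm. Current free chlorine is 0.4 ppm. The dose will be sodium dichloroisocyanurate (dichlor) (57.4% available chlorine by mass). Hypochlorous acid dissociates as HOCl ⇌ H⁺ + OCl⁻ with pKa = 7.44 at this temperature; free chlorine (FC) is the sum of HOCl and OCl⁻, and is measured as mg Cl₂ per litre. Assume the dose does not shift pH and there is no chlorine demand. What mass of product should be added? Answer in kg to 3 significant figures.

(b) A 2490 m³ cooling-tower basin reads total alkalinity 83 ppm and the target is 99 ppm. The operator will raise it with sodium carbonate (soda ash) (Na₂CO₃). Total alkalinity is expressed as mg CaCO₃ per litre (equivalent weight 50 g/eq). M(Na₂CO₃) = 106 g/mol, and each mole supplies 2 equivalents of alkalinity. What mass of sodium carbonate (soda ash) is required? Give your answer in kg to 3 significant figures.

(a) 1.17 kg; (b) 42.2 kg

(a) Volume: 223 m³ = 223,000 L.
(a) [OCl⁻]/[HOCl] = 10^(pH − pKa) = 10^(8.03 − 7.44) = 3.89; fraction as HOCl = 1/(1 + 3.89) = 0.2045.
(a) Free chlorine required for 0.7 ppm HOCl: 0.7 / 0.2045 = 3.423 ppm.
(a) FC to add: 3.423 − 0.4 = 3.023 mg/L as Cl₂.
(a) Cl₂ equivalent: 3.023 mg/L × 223,000 L = 674.2 g.
(a) Product at 57.4% available Cl: 674.2 / 0.574 = 1175 g.

(b) Volume: 2490 m³ = 2,490,000 L.
(b) Alkalinity to add: (99 − 83) = 16 mg/L as CaCO₃ × 2,490,000 L = 39,840 g as CaCO₃.
(b) Equivalents: 39,840 g ÷ 50 g/eq = 796.8 eq.
(b) Each mole of Na₂CO₃ supplies 2 eq, so 796.8 / 2 = 398.4 mol.
(b) Mass: 398.4 mol × 106 g/mol = 42,230 g.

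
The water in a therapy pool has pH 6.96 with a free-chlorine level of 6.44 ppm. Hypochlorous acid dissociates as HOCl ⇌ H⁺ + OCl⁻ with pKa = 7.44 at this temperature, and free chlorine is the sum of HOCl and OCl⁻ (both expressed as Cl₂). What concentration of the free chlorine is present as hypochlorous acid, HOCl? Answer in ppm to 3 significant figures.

4.84 ppm

[OCl⁻]/[HOCl] = 10^(pH − pKa) = 10^(6.96 − 7.44) = 10^-0.48 = 0.3311.
Fraction as HOCl = 1 / (1 + 0.3311) = 0.7512.
HOCl = 0.7512 × 6.44 ppm = 4.838 ppm.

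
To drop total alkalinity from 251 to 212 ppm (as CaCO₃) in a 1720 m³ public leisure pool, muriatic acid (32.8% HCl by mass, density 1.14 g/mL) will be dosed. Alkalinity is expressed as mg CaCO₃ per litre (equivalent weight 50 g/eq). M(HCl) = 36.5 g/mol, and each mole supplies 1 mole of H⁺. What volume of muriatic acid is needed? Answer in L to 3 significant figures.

131 L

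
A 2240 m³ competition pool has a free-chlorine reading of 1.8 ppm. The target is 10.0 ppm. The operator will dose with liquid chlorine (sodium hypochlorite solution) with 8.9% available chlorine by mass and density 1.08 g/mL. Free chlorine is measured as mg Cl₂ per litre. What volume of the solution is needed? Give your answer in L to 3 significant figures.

Volume: 2240 m³ = 2,240,000 L.
Chlorine deficit: 10.0 − 1.8 = 8.2 ppm = 8.2 mg/L as Cl₂.
Cl₂ equivalent needed: 8.2 mg/L × 2,240,000 L = 18,370,000 mg = 18,370 g.
Product at 8.9% available chlorine: 18,370 / 0.089 = 206,400 g.
Volume at density 1.08 g/mL: 206,400 g ÷ 1.08 g/mL = 191,100 mL.

191 L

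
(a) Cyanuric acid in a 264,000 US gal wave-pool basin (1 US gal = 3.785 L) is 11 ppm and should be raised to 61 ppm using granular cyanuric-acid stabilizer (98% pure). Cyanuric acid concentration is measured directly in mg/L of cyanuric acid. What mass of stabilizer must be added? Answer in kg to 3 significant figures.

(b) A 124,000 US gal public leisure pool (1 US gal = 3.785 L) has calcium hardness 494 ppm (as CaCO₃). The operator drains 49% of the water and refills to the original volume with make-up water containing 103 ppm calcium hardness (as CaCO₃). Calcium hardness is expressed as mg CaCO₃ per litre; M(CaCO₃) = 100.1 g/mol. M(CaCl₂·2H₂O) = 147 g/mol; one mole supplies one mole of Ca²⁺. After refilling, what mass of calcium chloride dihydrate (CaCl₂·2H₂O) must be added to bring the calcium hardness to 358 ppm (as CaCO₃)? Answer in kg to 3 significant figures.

(a) Volume: 264,000 US gal × 3.785 L/gal = 999,240 L.
(a) CYA to add: (61 − 11) = 50 mg/L × 999,240 L = 49,960 g cyanuric acid.
(a) At 98% purity: 49,960 / 0.98 = 50,980 g product.

(b) Volume: 124,000 US gal × 3.785 L/gal = 469,340 L.
(b) After draining 49% and refilling: 494 × 0.51 + 103 × 0.49 = 302.41 ppm.
(b) Deficit to target: 358 − 302.41 = 55.59 mg/L.
(b) As CaCO₃: 55.59 mg/L × 469,340 L = 26,090 g; ÷ 100.1 = 260.6 mol Ca²⁺.
(b) Mass: 260.6 × 147 = 38,310 g.

(a) 51.0 kg; (b) 38.3 kg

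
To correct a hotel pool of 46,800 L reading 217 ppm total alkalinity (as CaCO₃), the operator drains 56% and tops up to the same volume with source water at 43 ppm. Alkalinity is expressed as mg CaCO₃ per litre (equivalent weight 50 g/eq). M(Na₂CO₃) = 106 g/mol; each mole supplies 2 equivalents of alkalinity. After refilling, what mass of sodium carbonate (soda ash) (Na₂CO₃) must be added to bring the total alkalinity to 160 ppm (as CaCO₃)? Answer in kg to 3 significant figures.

After draining 56% and refilling: 217 × 0.44 + 43 × 0.56 = 119.56 ppm.
Deficit to target: 160 − 119.56 = 40.44 mg/L.
As CaCO₃: 40.44 mg/L × 46,800 L = 1893 g; ÷ 50 g/eq ÷ 2 = 18.93 mol Na₂CO₃.
Mass: 18.93 × 106 = 2006 g.

2.01 kg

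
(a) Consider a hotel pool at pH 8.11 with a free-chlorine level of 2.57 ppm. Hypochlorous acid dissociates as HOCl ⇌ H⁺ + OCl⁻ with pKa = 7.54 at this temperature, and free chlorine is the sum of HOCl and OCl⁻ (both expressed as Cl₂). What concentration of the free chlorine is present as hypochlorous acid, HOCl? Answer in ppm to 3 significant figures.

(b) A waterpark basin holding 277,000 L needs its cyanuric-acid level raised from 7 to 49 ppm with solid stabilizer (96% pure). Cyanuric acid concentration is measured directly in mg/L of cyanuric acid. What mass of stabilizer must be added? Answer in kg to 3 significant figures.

(a) 0.545 ppm; (b) 12.1 kg

(a) [OCl⁻]/[HOCl] = 10^(pH − pKa) = 10^(8.11 − 7.54) = 10^0.57 = 3.715.
(a) Fraction as HOCl = 1 / (1 + 3.715) = 0.2121.
(a) HOCl = 0.2121 × 2.57 ppm = 0.545 ppm.

(b) CYA to add: (49 − 7) = 42 mg/L × 277,000 L = 11,630 g cyanuric acid.
(b) At 96% purity: 11,630 / 0.96 = 12,120 g product.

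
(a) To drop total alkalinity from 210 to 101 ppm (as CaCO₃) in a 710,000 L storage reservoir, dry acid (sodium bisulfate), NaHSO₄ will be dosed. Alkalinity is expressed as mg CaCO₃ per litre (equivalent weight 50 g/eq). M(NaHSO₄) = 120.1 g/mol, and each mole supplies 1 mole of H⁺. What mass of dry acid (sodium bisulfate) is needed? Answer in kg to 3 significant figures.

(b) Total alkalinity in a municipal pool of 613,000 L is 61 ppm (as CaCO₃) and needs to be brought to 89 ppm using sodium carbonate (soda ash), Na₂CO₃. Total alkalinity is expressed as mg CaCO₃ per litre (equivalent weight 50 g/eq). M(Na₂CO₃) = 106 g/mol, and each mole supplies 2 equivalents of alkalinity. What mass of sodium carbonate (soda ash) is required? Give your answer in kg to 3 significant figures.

(a) 186 kg; (b) 18.2 kg

(a) Alkalinity to neutralize: (210 − 101) = 109 mg/L as CaCO₃ × 710,000 L = 77,390 g as CaCO₃.
(a) Equivalents of H⁺ required: 77,390 ÷ 50 g/eq = 1548 eq = 1548 mol NaHSO₄.
(a) Mass of NaHSO₄: 1548 × 120.1 = 185,900 g.

(b) Alkalinity to add: (89 − 61) = 28 mg/L as CaCO₃ × 613,000 L = 17,160 g as CaCO₃.
(b) Equivalents: 17,160 g ÷ 50 g/eq = 343.3 eq.
(b) Each mole of Na₂CO₃ supplies 2 eq, so 343.3 / 2 = 171.6 mol.
(b) Mass: 171.6 mol × 106 g/mol = 18,190 g.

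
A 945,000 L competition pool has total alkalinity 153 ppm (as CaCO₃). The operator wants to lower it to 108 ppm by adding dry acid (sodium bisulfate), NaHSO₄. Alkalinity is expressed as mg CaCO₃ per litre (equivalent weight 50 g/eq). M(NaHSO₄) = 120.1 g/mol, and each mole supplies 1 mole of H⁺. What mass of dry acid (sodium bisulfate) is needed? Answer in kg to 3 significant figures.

Alkalinity to neutralize: (153 − 108) = 45 mg/L as CaCO₃ × 945,000 L = 42,520 g as CaCO₃.
Equivalents of H⁺ required: 42,520 ÷ 50 g/eq = 850.5 eq = 850.5 mol NaHSO₄.
Mass of NaHSO₄: 850.5 × 120.1 = 102,100 g.

102 kg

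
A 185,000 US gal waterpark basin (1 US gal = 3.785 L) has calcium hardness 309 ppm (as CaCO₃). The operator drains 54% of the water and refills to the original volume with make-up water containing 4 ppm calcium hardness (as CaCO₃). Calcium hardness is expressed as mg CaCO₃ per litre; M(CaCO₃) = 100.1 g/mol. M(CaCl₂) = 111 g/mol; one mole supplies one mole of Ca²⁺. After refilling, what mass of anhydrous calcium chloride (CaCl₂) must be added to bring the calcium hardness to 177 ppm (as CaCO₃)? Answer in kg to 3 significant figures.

Volume: 185,000 US gal × 3.785 L/gal = 700,225 L.
After draining 54% and refilling: 309 × 0.46 + 4 × 0.54 = 144.3 ppm.
Deficit to target: 177 − 144.3 = 32.7 mg/L.
As CaCO₃: 32.7 mg/L × 700,225 L = 22,900 g; ÷ 100.1 = 228.7 mol Ca²⁺.
Mass: 228.7 × 111 = 25,390 g.

25.4 kg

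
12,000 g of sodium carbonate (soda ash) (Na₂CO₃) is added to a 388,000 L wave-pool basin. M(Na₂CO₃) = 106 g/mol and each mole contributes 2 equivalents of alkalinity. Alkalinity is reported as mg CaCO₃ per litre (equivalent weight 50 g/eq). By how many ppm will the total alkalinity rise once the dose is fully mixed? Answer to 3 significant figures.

29.2 ppm

Moles of Na₂CO₃: 12,000 g ÷ 106 g/mol = 113.2 mol → 226.4 eq of alkalinity.
As CaCO₃: 226.4 eq × 50 g/eq = 11,320 g.
Rise: 11,320 g / 388,000 L × 1000 = 29.18 mg/L.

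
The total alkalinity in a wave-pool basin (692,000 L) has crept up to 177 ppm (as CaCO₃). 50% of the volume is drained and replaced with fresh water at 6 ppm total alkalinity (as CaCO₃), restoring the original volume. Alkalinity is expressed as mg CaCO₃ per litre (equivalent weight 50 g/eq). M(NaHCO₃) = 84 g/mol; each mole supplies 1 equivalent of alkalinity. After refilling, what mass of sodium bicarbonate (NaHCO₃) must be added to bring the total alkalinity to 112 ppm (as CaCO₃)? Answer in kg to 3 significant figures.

23.8 kg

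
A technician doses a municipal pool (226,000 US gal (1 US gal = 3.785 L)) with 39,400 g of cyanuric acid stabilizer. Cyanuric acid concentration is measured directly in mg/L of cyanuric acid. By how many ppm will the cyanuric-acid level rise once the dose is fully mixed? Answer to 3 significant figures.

Volume: 226,000 US gal × 3.785 L/gal = 855,410 L.
Rise: 39,400 g / 855,410 L × 1000 = 46.06 mg/L.

46.1 ppm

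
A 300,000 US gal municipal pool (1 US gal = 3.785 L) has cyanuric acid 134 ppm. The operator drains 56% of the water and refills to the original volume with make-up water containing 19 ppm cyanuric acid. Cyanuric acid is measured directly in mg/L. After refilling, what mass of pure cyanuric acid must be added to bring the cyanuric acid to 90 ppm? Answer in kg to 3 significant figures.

23.2 kg

Volume: 300,000 US gal × 3.785 L/gal = 1,135,500 L.
After draining 56% and refilling: 134 × 0.44 + 19 × 0.56 = 69.6 ppm.
Deficit to target: 90 − 69.6 = 20.4 mg/L.
Mass: 20.4 mg/L × 1,135,500 L = 23,160 g cyanuric acid.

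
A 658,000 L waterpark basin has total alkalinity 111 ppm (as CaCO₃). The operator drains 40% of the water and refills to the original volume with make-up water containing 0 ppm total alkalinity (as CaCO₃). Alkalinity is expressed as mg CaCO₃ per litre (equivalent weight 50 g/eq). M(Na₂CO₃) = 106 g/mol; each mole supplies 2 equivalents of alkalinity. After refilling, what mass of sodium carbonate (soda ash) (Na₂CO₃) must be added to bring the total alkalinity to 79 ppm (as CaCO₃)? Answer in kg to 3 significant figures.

8.65 kg

After draining 40% and refilling: 111 × 0.60 + 0 × 0.40 = 66.6 ppm.
Deficit to target: 79 − 66.6 = 12.4 mg/L.
As CaCO₃: 12.4 mg/L × 658,000 L = 8159 g; ÷ 50 g/eq ÷ 2 = 81.59 mol Na₂CO₃.
Mass: 81.59 × 106 = 8649 g.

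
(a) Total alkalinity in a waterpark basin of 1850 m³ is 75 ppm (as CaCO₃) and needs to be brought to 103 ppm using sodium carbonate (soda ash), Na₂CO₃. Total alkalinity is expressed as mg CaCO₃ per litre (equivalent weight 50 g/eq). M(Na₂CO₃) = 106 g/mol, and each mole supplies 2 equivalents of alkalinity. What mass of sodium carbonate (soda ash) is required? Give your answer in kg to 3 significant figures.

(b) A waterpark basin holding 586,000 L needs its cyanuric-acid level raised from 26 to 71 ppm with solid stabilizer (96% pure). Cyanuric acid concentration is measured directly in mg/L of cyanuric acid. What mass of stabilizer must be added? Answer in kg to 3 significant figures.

(a) 54.9 kg; (b) 27.5 kg

(a) Volume: 1850 m³ = 1,850,000 L.
(a) Alkalinity to add: (103 − 75) = 28 mg/L as CaCO₃ × 1,850,000 L = 51,800 g as CaCO₃.
(a) Equivalents: 51,800 g ÷ 50 g/eq = 1036 eq.
(a) Each mole of Na₂CO₃ supplies 2 eq, so 1036 / 2 = 518 mol.
(a) Mass: 518 mol × 106 g/mol = 54,910 g.

(b) CYA to add: (71 − 26) = 45 mg/L × 586,000 L = 26,370 g cyanuric acid.
(b) At 96% purity: 26,370 / 0.96 = 27,470 g product.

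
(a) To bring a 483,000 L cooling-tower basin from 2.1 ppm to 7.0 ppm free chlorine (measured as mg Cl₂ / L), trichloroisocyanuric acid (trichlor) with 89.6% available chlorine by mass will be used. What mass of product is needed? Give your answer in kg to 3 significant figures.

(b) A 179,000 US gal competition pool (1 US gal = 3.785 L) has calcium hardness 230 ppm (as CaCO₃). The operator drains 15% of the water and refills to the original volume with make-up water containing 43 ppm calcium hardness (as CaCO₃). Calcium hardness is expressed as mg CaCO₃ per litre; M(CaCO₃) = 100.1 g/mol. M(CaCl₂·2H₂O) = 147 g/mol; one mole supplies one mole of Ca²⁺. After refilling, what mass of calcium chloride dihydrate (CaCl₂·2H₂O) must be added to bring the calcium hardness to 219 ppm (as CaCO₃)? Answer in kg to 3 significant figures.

(a) 2.64 kg; (b) 17.0 kg

(a) Chlorine deficit: 7.0 − 2.1 = 4.9 ppm = 4.9 mg/L as Cl₂.
(a) Cl₂ equivalent needed: 4.9 mg/L × 483,000 L = 2,367,000 mg = 2367 g.
(a) Product at 89.6% available chlorine: 2367 / 0.896 = 2641 g.

(b) Volume: 179,000 US gal × 3.785 L/gal = 677,515 L.
(b) After draining 15% and refilling: 230 × 0.85 + 43 × 0.15 = 201.95 ppm.
(b) Deficit to target: 219 − 201.95 = 17.05 mg/L.
(b) As CaCO₃: 17.05 mg/L × 677,515 L = 11,550 g; ÷ 100.1 = 115.4 mol Ca²⁺.
(b) Mass: 115.4 × 147 = 16,960 g.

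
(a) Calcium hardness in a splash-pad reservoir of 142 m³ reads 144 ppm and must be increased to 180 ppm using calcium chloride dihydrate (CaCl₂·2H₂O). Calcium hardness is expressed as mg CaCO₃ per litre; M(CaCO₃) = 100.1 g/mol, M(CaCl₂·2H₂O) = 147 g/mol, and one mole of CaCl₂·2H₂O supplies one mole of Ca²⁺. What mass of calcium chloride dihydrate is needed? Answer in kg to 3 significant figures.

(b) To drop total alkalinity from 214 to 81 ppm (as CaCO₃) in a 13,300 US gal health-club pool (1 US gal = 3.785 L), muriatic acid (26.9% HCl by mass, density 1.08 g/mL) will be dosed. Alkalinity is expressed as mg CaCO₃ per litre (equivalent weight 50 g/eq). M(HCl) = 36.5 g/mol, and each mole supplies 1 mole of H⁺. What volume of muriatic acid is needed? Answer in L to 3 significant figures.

(a) Volume: 142 m³ = 142,000 L.
(a) Hardness to add: (180 − 144) = 36 mg/L as CaCO₃ × 142,000 L = 5112 g as CaCO₃.
(a) Moles of Ca²⁺ (1 mol Ca²⁺ ≡ 1 mol CaCO₃): 5112 / 100.1 g/mol = 51.07 mol.
(a) Mass of CaCl₂·2H₂O: 51.07 × 147 = 7507 g.

(b) Volume: 13,300 US gal × 3.785 L/gal = 50,340 L.
(b) Alkalinity to neutralize: (214 − 81) = 133 mg/L as CaCO₃ × 50,340 L = 6695 g as CaCO₃.
(b) Equivalents of H⁺ required: 6695 ÷ 50 g/eq = 133.9 eq = 133.9 mol HCl.
(b) Mass of HCl: 133.9 × 36.5 = 4888 g.
(b) Mass of 26.9% solution: 4888 / 0.269 = 18,170 g.
(b) Volume: 18,170 g ÷ 1.08 g/mL = 16,820 mL.

(a) 7.51 kg; (b) 16.8 L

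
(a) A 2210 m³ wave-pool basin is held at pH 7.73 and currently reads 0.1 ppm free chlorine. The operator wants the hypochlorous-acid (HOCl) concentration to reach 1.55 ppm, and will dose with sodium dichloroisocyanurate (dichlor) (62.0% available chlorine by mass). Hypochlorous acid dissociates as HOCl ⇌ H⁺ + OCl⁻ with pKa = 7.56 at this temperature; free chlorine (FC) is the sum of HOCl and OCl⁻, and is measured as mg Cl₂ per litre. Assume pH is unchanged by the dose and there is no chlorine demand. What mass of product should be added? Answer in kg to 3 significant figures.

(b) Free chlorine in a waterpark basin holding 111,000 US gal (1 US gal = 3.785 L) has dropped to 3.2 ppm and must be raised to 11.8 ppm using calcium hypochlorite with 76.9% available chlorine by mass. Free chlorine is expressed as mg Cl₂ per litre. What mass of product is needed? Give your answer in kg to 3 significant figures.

(a) Volume: 2210 m³ = 2,210,000 L.
(a) [OCl⁻]/[HOCl] = 10^(pH − pKa) = 10^(7.73 − 7.56) = 1.479; fraction as HOCl = 1/(1 + 1.479) = 0.4034.
(a) Free chlorine required for 1.55 ppm HOCl: 1.55 / 0.4034 = 3.843 ppm.
(a) FC to add: 3.843 − 0.1 = 3.743 mg/L as Cl₂.
(a) Cl₂ equivalent: 3.743 mg/L × 2,210,000 L = 8271 g.
(a) Product at 62.0% available Cl: 8271 / 0.62 = 13,340 g.

(b) Volume: 111,000 US gal × 3.785 L/gal = 420,135 L.
(b) Chlorine deficit: 11.8 − 3.2 = 8.6 ppm = 8.6 mg/L as Cl₂.
(b) Cl₂ equivalent needed: 8.6 mg/L × 420,135 L = 3,613,000 mg = 3613 g.
(b) Product at 76.9% available chlorine: 3613 / 0.769 = 4699 g.

(a) 13.3 kg; (b) 4.70 kg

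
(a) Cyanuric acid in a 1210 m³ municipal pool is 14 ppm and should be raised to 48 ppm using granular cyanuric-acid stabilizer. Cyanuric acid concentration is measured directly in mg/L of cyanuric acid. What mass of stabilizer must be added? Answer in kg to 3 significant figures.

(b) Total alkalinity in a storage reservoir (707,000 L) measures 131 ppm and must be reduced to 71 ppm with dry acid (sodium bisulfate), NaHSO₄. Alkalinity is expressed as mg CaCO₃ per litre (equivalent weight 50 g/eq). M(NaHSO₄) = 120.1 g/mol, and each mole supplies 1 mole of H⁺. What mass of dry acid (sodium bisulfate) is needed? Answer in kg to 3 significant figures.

(a) Volume: 1210 m³ = 1,210,000 L.
(a) CYA to add: (48 − 14) = 34 mg/L × 1,210,000 L = 41,140 g cyanuric acid.

(b) Alkalinity to neutralize: (131 − 71) = 60 mg/L as CaCO₃ × 707,000 L = 42,420 g as CaCO₃.
(b) Equivalents of H⁺ required: 42,420 ÷ 50 g/eq = 848.4 eq = 848.4 mol NaHSO₄.
(b) Mass of NaHSO₄: 848.4 × 120.1 = 101,900 g.

(a) 41.1 kg; (b) 102 kg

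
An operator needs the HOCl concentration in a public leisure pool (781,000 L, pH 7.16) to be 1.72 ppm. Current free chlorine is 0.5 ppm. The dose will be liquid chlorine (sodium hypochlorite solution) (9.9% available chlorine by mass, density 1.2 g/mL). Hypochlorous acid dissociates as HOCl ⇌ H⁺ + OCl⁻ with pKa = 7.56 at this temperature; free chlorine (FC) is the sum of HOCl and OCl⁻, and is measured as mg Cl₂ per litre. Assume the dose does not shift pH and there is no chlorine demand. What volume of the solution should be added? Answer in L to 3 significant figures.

12.5 L

[OCl⁻]/[HOCl] = 10^(pH − pKa) = 10^(7.16 − 7.56) = 0.3981; fraction as HOCl = 1/(1 + 0.3981) = 0.7153.
Free chlorine required for 1.72 ppm HOCl: 1.72 / 0.7153 = 2.405 ppm.
FC to add: 2.405 − 0.5 = 1.905 mg/L as Cl₂.
Cl₂ equivalent: 1.905 mg/L × 781,000 L = 1488 g.
Product at 9.9% available Cl: 1488 / 0.099 = 15,030 g.
Volume: 15,030 g ÷ 1.2 g/mL = 12,520 mL.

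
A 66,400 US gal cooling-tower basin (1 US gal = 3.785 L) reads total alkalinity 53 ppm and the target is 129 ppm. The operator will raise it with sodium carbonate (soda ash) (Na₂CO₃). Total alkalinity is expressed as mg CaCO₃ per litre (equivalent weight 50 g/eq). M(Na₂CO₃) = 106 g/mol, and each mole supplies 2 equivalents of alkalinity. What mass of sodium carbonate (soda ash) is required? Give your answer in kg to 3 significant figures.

Volume: 66,400 US gal × 3.785 L/gal = 251,324 L.
Alkalinity to add: (129 − 53) = 76 mg/L as CaCO₃ × 251,324 L = 19,100 g as CaCO₃.
Equivalents: 19,100 g ÷ 50 g/eq = 382 eq.
Each mole of Na₂CO₃ supplies 2 eq, so 382 / 2 = 191 mol.
Mass: 191 mol × 106 g/mol = 20,250 g.

20.2 kg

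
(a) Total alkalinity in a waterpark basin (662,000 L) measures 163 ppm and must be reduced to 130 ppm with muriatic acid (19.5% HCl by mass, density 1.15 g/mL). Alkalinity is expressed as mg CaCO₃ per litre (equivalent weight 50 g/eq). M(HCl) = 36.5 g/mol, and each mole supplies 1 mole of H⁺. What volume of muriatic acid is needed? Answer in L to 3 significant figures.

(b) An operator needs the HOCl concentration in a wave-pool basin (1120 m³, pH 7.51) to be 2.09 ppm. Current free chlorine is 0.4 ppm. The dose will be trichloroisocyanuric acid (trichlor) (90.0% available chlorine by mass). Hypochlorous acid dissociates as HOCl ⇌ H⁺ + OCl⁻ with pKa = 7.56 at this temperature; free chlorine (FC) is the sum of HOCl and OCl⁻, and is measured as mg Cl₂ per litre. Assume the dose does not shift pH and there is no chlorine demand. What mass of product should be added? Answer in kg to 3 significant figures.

(a) 71.1 L; (b) 4.42 kg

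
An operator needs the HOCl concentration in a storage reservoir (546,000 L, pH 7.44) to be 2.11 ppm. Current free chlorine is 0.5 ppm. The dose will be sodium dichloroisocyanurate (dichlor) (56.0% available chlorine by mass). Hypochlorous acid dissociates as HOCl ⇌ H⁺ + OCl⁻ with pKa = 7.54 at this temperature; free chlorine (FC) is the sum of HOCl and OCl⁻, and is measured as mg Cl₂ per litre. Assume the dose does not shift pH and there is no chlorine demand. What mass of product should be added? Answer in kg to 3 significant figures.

3.20 kg

[OCl⁻]/[HOCl] = 10^(pH − pKa) = 10^(7.44 − 7.54) = 0.7943; fraction as HOCl = 1/(1 + 0.7943) = 0.5573.
Free chlorine required for 2.11 ppm HOCl: 2.11 / 0.5573 = 3.786 ppm.
FC to add: 3.786 − 0.5 = 3.286 mg/L as Cl₂.
Cl₂ equivalent: 3.286 mg/L × 546,000 L = 1794 g.
Product at 56.0% available Cl: 1794 / 0.56 = 3204 g.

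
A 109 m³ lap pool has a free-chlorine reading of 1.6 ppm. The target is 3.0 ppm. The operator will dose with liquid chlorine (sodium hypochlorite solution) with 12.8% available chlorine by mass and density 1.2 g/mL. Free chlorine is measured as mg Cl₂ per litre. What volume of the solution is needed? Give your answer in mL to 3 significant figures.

993 mL

Volume: 109 m³ = 109,000 L.
Chlorine deficit: 3.0 − 1.6 = 1.4 ppm = 1.4 mg/L as Cl₂.
Cl₂ equivalent needed: 1.4 mg/L × 109,000 L = 152,600 mg = 152.6 g.
Product at 12.8% available chlorine: 152.6 / 0.128 = 1192 g.
Volume at density 1.2 g/mL: 1192 g ÷ 1.2 g/mL = 993.5 mL.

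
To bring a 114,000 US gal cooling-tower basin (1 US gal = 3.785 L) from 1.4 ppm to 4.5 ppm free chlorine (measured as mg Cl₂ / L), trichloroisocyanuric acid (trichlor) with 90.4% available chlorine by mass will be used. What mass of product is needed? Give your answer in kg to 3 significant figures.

Volume: 114,000 US gal × 3.785 L/gal = 431,490 L.
Chlorine deficit: 4.5 − 1.4 = 3.1 ppm = 3.1 mg/L as Cl₂.
Cl₂ equivalent needed: 3.1 mg/L × 431,490 L = 1,338,000 mg = 1338 g.
Product at 90.4% available chlorine: 1338 / 0.904 = 1480 g.

1.48 kg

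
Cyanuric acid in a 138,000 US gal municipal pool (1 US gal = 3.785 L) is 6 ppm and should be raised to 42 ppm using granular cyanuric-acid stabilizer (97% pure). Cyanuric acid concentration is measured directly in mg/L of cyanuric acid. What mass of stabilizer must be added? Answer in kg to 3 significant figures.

19.4 kg

Volume: 138,000 US gal × 3.785 L/gal = 522,330 L.
CYA to add: (42 − 6) = 36 mg/L × 522,330 L = 18,800 g cyanuric acid.
At 97% purity: 18,800 / 0.97 = 19,390 g product.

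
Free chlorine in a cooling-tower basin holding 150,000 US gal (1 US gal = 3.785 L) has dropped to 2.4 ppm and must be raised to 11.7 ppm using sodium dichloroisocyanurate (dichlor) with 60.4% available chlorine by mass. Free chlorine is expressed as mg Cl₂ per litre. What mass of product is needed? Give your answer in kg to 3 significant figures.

8.74 kg

Volume: 150,000 US gal × 3.785 L/gal = 567,750 L.
Chlorine deficit: 11.7 − 2.4 = 9.3 ppm = 9.3 mg/L as Cl₂.
Cl₂ equivalent needed: 9.3 mg/L × 567,750 L = 5,280,000 mg = 5280 g.
Product at 60.4% available chlorine: 5280 / 0.604 = 8742 g.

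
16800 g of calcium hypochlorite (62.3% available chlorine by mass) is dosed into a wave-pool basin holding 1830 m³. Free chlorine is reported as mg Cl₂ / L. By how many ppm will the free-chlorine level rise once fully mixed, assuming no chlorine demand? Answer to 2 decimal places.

5.72 ppm

Volume: 1830 m³ = 1,830,000 L.
Available chlorine delivered: 16,800 g × 0.623 = 10,470 g as Cl₂.
Concentration rise: 10,470 g / 1,830,000 L = 5.719 mg/L = 5.72 ppm.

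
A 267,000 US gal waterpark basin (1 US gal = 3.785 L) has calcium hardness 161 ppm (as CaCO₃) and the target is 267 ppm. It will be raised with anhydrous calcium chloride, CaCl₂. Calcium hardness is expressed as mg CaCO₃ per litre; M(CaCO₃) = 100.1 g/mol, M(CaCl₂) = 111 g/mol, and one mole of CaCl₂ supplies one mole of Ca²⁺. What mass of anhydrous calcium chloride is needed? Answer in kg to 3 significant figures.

119 kg

Volume: 267,000 US gal × 3.785 L/gal = 1,010,595 L.
Hardness to add: (267 − 161) = 106 mg/L as CaCO₃ × 1,010,595 L = 107,100 g as CaCO₃.
Moles of Ca²⁺ (1 mol Ca²⁺ ≡ 1 mol CaCO₃): 107,100 / 100.1 g/mol = 1070 mol.
Mass of CaCl₂: 1070 × 111 = 118,800 g.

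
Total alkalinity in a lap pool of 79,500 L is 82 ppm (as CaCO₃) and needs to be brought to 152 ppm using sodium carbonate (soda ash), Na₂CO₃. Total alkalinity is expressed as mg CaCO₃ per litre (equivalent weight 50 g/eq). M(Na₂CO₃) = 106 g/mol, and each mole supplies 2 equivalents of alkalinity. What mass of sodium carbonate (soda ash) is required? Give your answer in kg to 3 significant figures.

5.90 kg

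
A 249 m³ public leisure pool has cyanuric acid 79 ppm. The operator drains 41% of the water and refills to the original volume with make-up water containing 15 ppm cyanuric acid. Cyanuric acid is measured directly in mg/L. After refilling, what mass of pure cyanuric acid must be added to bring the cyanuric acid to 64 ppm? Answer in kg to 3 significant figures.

2.80 kg

Volume: 249 m³ = 249,000 L.
After draining 41% and refilling: 79 × 0.59 + 15 × 0.41 = 52.76 ppm.
Deficit to target: 64 − 52.76 = 11.24 mg/L.
Mass: 11.24 mg/L × 249,000 L = 2799 g cyanuric acid.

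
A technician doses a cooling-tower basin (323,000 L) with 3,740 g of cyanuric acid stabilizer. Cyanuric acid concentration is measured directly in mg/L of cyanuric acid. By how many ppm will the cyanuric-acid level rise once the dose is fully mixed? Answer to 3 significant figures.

Rise: 3,740 g / 323,000 L × 1000 = 11.58 mg/L.

11.6 ppm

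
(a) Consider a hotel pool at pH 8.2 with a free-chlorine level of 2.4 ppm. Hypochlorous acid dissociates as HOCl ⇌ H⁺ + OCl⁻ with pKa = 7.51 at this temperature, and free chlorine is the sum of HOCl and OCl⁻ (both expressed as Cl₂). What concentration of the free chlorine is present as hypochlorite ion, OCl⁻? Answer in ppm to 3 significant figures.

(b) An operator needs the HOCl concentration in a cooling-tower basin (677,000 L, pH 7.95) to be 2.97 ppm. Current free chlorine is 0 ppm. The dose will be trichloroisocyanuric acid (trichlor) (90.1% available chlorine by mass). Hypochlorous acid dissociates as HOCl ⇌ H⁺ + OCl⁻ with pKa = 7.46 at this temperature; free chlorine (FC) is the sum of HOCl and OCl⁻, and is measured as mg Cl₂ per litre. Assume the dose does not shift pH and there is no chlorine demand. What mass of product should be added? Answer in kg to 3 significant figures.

(a) [OCl⁻]/[HOCl] = 10^(pH − pKa) = 10^(8.2 − 7.51) = 10^0.69 = 4.898.
(a) Fraction as HOCl = 1 / (1 + 4.898) = 0.1696.
(a) OCl⁻ = (1 − 0.1696) × 2.4 ppm = 1.993 ppm.

(b) [OCl⁻]/[HOCl] = 10^(pH − pKa) = 10^(7.95 − 7.46) = 3.09; fraction as HOCl = 1/(1 + 3.09) = 0.2445.
(b) Free chlorine required for 2.97 ppm HOCl: 2.97 / 0.2445 = 12.15 ppm.
(b) FC to add: 12.15 − 0 = 12.15 mg/L as Cl₂.
(b) Cl₂ equivalent: 12.15 mg/L × 677,000 L = 8224 g.
(b) Product at 90.1% available Cl: 8224 / 0.901 = 9128 g.

(a) 1.99 ppm; (b) 9.13 kg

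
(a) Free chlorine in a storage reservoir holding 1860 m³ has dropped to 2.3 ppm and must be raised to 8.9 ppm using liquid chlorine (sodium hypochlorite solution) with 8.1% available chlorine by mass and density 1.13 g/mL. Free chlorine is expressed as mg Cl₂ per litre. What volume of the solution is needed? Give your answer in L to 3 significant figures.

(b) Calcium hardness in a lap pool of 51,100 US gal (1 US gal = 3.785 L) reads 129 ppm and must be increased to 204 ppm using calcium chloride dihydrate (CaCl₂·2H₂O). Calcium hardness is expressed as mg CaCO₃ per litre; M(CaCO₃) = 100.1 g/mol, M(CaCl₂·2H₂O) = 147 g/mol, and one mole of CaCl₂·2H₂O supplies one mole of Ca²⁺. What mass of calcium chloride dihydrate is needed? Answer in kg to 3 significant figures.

(a) Volume: 1860 m³ = 1,860,000 L.
(a) Chlorine deficit: 8.9 − 2.3 = 6.6 ppm = 6.6 mg/L as Cl₂.
(a) Cl₂ equivalent needed: 6.6 mg/L × 1,860,000 L = 12,280,000 mg = 12,280 g.
(a) Product at 8.1% available chlorine: 12,280 / 0.081 = 151,600 g.
(a) Volume at density 1.13 g/mL: 151,600 g ÷ 1.13 g/mL = 134,100 mL.

(b) Volume: 51,100 US gal × 3.785 L/gal = 193,414 L.
(b) Hardness to add: (204 − 129) = 75 mg/L as CaCO₃ × 193,414 L = 14,510 g as CaCO₃.
(b) Moles of Ca²⁺ (1 mol Ca²⁺ ≡ 1 mol CaCO₃): 14,510 / 100.1 g/mol = 144.9 mol.
(b) Mass of CaCl₂·2H₂O: 144.9 × 147 = 21,300 g.

(a) 134 L; (b) 21.3 kg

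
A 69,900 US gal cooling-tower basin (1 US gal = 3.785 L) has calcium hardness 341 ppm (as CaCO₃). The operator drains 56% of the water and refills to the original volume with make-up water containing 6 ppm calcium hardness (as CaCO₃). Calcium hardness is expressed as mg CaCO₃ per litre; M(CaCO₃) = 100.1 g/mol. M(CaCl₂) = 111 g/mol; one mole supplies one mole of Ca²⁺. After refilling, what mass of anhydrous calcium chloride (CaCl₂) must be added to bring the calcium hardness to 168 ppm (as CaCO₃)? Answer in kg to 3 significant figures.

4.28 kg

Volume: 69,900 US gal × 3.785 L/gal = 264,572 L.
After draining 56% and refilling: 341 × 0.44 + 6 × 0.56 = 153.4 ppm.
Deficit to target: 168 − 153.4 = 14.6 mg/L.
As CaCO₃: 14.6 mg/L × 264,572 L = 3863 g; ÷ 100.1 = 38.59 mol Ca²⁺.
Mass: 38.59 × 111 = 4283 g.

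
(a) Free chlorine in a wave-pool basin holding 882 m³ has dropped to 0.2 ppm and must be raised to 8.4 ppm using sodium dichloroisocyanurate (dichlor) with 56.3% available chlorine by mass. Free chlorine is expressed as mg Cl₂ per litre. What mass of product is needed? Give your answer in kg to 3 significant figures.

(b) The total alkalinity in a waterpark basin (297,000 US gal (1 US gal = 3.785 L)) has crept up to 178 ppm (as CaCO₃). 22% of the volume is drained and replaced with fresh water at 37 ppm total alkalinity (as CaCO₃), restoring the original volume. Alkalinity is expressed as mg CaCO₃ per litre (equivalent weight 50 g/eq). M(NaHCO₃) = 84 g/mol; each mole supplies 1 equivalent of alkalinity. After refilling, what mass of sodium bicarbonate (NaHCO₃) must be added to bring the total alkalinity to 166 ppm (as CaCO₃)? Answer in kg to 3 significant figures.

(a) Volume: 882 m³ = 882,000 L.
(a) Chlorine deficit: 8.4 − 0.2 = 8.2 ppm = 8.2 mg/L as Cl₂.
(a) Cl₂ equivalent needed: 8.2 mg/L × 882,000 L = 7,232,000 mg = 7232 g.
(a) Product at 56.3% available chlorine: 7232 / 0.563 = 12,850 g.

(b) Volume: 297,000 US gal × 3.785 L/gal = 1,124,145 L.
(b) After draining 22% and refilling: 178 × 0.78 + 37 × 0.22 = 146.98 ppm.
(b) Deficit to target: 166 − 146.98 = 19.02 mg/L.
(b) As CaCO₃: 19.02 mg/L × 1,124,145 L = 21,380 g; ÷ 50 g/eq ÷ 1 = 427.6 mol NaHCO₃.
(b) Mass: 427.6 × 84 = 35,920 g.

(a) 12.8 kg; (b) 35.9 kg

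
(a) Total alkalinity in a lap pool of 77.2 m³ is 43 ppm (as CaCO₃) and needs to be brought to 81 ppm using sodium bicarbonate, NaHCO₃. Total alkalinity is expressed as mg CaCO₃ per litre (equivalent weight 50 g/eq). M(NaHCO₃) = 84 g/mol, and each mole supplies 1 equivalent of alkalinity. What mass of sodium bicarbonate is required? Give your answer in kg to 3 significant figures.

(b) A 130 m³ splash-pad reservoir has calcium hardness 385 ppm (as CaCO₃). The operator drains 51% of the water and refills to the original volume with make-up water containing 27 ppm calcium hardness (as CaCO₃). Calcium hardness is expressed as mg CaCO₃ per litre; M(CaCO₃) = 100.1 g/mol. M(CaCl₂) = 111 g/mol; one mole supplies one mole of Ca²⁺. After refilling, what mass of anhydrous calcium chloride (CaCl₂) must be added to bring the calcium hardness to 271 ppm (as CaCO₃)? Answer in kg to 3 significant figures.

(a) Volume: 77.2 m³ = 77,200 L.
(a) Alkalinity to add: (81 − 43) = 38 mg/L as CaCO₃ × 77,200 L = 2934 g as CaCO₃.
(a) Equivalents: 2934 g ÷ 50 g/eq = 58.67 eq.
(a) NaHCO₃ supplies 1 eq per mole → 58.67 mol.
(a) Mass: 58.67 mol × 84 g/mol = 4928 g.

(b) Volume: 130 m³ = 130,000 L.
(b) After draining 51% and refilling: 385 × 0.49 + 27 × 0.51 = 202.42 ppm.
(b) Deficit to target: 271 − 202.42 = 68.58 mg/L.
(b) As CaCO₃: 68.58 mg/L × 130,000 L = 8915 g; ÷ 100.1 = 89.06 mol Ca²⁺.
(b) Mass: 89.06 × 111 = 9886 g.

(a) 4.93 kg; (b) 9.89 kg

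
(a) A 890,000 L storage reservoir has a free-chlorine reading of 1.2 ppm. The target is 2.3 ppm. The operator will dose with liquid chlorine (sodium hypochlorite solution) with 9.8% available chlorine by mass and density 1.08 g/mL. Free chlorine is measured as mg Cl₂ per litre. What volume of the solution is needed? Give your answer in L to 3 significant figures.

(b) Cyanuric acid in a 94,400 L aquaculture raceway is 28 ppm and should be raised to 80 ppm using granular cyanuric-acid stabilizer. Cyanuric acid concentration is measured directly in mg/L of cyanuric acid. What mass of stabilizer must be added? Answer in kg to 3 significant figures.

(a) Chlorine deficit: 2.3 − 1.2 = 1.1 ppm = 1.1 mg/L as Cl₂.
(a) Cl₂ equivalent needed: 1.1 mg/L × 890,000 L = 979,000 mg = 979 g.
(a) Product at 9.8% available chlorine: 979 / 0.098 = 9990 g.
(a) Volume at density 1.08 g/mL: 9990 g ÷ 1.08 g/mL = 9250 mL.

(b) CYA to add: (80 − 28) = 52 mg/L × 94,400 L = 4909 g cyanuric acid.

(a) 9.25 L; (b) 4.91 kg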